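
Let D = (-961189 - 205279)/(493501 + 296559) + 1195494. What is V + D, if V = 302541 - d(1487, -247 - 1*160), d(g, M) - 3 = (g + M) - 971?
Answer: 295861969728/197515 ≈ 1.4979e+6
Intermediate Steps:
d(g, M) = -968 + M + g (d(g, M) = 3 + ((g + M) - 971) = 3 + ((M + g) - 971) = 3 + (-971 + M + g) = -968 + M + g)
D = 236127705793/197515 (D = -1166468/790060 + 1195494 = -1166468*1/790060 + 1195494 = -291617/197515 + 1195494 = 236127705793/197515 ≈ 1.1955e+6)
V = 302429 (V = 302541 - (-968 + (-247 - 1*160) + 1487) = 302541 - (-968 + (-247 - 160) + 1487) = 302541 - (-968 - 407 + 1487) = 302541 - 1*112 = 302541 - 112 = 302429)
V + D = 302429 + 236127705793/197515 = 295861969728/197515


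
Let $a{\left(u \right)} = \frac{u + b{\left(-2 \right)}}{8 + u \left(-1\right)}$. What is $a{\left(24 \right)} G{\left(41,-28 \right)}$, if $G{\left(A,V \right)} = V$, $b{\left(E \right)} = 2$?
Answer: $\frac{91}{2} \approx 45.5$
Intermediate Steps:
$a{\left(u \right)} = \frac{2 + u}{8 - u}$ ($a{\left(u \right)} = \frac{u + 2}{8 + u \left(-1\right)} = \frac{2 + u}{8 - u}$)
$a{\left(24 \right)} G{\left(41,-28 \right)} = \frac{-2 - 24}{-8 + 24} \left(-28\right) = \frac{-2 - 24}{16} \left(-28\right) = \frac{1}{16} \left(-26\right) \left(-28\right) = \left(- \frac{13}{8}\right) \left(-28\right) = \frac{91}{2}$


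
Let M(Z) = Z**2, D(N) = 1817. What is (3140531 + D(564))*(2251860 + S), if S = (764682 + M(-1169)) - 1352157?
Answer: 9524287101208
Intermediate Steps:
S = 779086 (S = (764682 + (-1169)**2) - 1352157 = (764682 + 1366561) - 1352157 = 2131243 - 1352157 = 779086)
(3140531 + D(564))*(2251860 + S) = (3140531 + 1817)*(2251860 + 779086) = 3142348*3030946 = 9524287101208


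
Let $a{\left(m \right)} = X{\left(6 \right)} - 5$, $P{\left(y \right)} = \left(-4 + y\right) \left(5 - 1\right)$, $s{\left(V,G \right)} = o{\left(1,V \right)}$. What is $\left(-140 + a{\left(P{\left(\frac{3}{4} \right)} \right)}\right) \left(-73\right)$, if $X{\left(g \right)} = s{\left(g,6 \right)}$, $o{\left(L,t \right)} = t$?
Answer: $10147$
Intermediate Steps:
$s{\left(V,G \right)} = V$
$X{\left(g \right)} = g$
$P{\left(y \right)} = -16 + 4 y$ ($P{\left(y \right)} = \left(-4 + y\right) 4 = -16 + 4 y$)
$a{\left(m \right)} = 1$ ($a{\left(m \right)} = 6 - 5 = 1$)
$\left(-140 + a{\left(P{\left(\frac{3}{4} \right)} \right)}\right) \left(-73\right) = \left(-140 + 1\right) \left(-73\right) = \left(-139\right) \left(-73\right) = 10147$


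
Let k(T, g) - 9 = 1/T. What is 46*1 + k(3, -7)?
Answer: 166/3 ≈ 55.333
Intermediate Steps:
k(T, g) = 9 + 1/T
46*1 + k(3, -7) = 46*1 + (9 + 1/3) = 46 + (9 + ⅓) = 46 + 28/3 = 166/3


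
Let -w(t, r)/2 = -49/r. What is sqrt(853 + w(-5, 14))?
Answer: 2*sqrt(215) ≈ 29.326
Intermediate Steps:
w(t, r) = 98/r (w(t, r) = -(-98)/r = 98/r)
sqrt(853 + w(-5, 14)) = sqrt(853 + 98/14) = sqrt(853 + 98*(1/14)) = sqrt(853 + 7) = sqrt(860) = 2*sqrt(215)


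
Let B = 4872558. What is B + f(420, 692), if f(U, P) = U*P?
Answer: 5163198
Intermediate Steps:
f(U, P) = P*U
B + f(420, 692) = 4872558 + 692*420 = 4872558 + 290640 = 5163198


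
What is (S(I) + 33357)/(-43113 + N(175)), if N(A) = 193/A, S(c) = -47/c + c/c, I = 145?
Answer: -169290205/218792878 ≈ -0.77375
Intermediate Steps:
S(c) = 1 - 47/c (S(c) = -47/c + 1 = 1 - 47/c)
(S(I) + 33357)/(-43113 + N(175)) = ((-47 + 145)/145 + 33357)/(-43113 + 193/175) = ((1/145)*98 + 33357)/(-43113 + 193*(1/175)) = (98/145 + 33357)/(-43113 + 193/175) = 4836863/(145*(-7544582/175)) = (4836863/145)*(-175/7544582) = -169290205/218792878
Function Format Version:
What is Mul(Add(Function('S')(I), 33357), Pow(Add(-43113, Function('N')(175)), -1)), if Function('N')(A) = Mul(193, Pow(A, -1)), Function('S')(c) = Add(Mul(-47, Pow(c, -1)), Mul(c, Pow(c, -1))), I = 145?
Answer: Rational(-169290205, 218792878) ≈ -0.77375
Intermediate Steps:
Function('S')(c) = Add(1, Mul(-47, Pow(c, -1))) (Function('S')(c) = Add(Mul(-47, Pow(c, -1)), 1) = Add(1, Mul(-47, Pow(c, -1))))
Mul(Add(Function('S')(I), 33357), Pow(Add(-43113, Function('N')(175)), -1)) = Mul(Add(Mul(Pow(145, -1), Add(-47, 145)), 33357), Pow(Add(-43113, Mul(193, Pow(175, -1))), -1)) = Mul(Add(Mul(Rational(1, 145), 98), 33357), Pow(Add(-43113, Mul(193, Rational(1, 175))), -1)) = Mul(Add(Rational(98, 145), 33357), Pow(Add(-43113, Rational(193, 175)), -1)) = Mul(Rational(4836863, 145), Pow(Rational(-7544582, 175), -1)) = Mul(Rational(4836863, 145), Rational(-175, 7544582)) = Rational(-169290205, 218792878)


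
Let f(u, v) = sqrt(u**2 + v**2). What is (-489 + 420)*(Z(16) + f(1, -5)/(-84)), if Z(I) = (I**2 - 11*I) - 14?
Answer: -4554 + 23*sqrt(26)/28 ≈ -4549.8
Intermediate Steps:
Z(I) = -14 + I**2 - 11*I
(-489 + 420)*(Z(16) + f(1, -5)/(-84)) = (-489 + 420)*((-14 + 16**2 - 11*16) + sqrt(1**2 + (-5)**2)/(-84)) = -69*((-14 + 256 - 176) + sqrt(1 + 25)*(-1/84)) = -69*(66 + sqrt(26)*(-1/84)) = -69*(66 - sqrt(26)/84) = -4554 + 23*sqrt(26)/28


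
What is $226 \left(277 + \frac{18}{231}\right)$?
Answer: $\frac{4821710}{77} \approx 62620.0$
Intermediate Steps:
$226 \left(277 + \frac{18}{231}\right) = 226 \left(277 + 18 \cdot \frac{1}{231}\right) = 226 \left(277 + \frac{6}{77}\right) = 226 \cdot \frac{21335}{77} = \frac{4821710}{77}$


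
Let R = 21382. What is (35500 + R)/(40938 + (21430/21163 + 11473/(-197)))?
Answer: 33878195986/24348069247 ≈ 1.3914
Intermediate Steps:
(35500 + R)/(40938 + (21430/21163 + 11473/(-197))) = (35500 + 21382)/(40938 + (21430/21163 + 11473/(-197))) = 56882/(40938 + (21430*(1/21163) + 11473*(-1/197))) = 56882/(40938 + (21430/21163 - 11473/197)) = 56882/(40938 - 238581389/4169111) = 56882/(170436484729/4169111) = 56882*(4169111/170436484729) = 33878195986/24348069247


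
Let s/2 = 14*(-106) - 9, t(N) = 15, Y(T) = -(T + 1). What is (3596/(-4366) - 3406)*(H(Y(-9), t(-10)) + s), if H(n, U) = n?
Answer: 22147671888/2183 ≈ 1.0146e+7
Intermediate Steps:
Y(T) = -1 - T (Y(T) = -(1 + T) = -1 - T)
s = -2986 (s = 2*(14*(-106) - 9) = 2*(-1484 - 9) = 2*(-1493) = -2986)
(3596/(-4366) - 3406)*(H(Y(-9), t(-10)) + s) = (3596/(-4366) - 3406)*((-1 - 1*(-9)) - 2986) = (3596*(-1/4366) - 3406)*((-1 + 9) - 2986) = (-1798/2183 - 3406)*(8 - 2986) = -7437096/2183*(-2978) = 22147671888/2183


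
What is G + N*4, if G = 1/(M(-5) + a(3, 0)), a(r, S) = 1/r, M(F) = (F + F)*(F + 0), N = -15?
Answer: -9057/151 ≈ -59.980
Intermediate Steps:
M(F) = 2*F**2 (M(F) = (2*F)*F = 2*F**2)
G = 3/151 (G = 1/(2*(-5)**2 + 1/3) = 1/(2*25 + 1/3) = 1/(50 + 1/3) = 1/(151/3) = 3/151 ≈ 0.019868)
G + N*4 = 3/151 - 15*4 = 3/151 - 60 = -9057/151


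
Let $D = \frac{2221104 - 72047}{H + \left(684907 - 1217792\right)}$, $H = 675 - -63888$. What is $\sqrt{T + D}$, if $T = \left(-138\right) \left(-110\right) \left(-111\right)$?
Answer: $\frac{i \sqrt{369560080168298674}}{468322} \approx 1298.1 i$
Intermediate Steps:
$H = 64563$ ($H = 675 + 63888 = 64563$)
$T = -1684980$ ($T = 15180 \left(-111\right) = -1684980$)
$D = - \frac{2149057}{468322}$ ($D = \frac{2221104 - 72047}{64563 + \left(684907 - 1217792\right)} = \frac{2149057}{64563 - 532885} = \frac{2149057}{-468322} = 2149057 \left(- \frac{1}{468322}\right) = - \frac{2149057}{468322} \approx -4.5888$)
$\sqrt{T + D} = \sqrt{-1684980 - \frac{2149057}{468322}} = \sqrt{- \frac{789115352617}{468322}} = \frac{i \sqrt{369560080168298674}}{468322}$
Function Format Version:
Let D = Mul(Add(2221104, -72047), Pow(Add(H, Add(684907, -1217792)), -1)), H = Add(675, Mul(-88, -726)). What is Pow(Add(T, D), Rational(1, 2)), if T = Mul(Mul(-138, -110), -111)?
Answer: Mul(Rational(1, 468322), I, Pow(369560080168298674, Rational(1, 2))) ≈ Mul(1298.1, I)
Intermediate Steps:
H = 64563 (H = Add(675, 63888) = 64563)
T = -1684980 (T = Mul(15180, -111) = -1684980)
D = Rational(-2149057, 468322) (D = Mul(Add(2221104, -72047), Pow(Add(64563, Add(684907, -1217792)), -1)) = Mul(2149057, Pow(Add(64563, -532885), -1)) = Mul(2149057, Pow(-468322, -1)) = Mul(2149057, Rational(-1, 468322)) = Rational(-2149057, 468322) ≈ -4.5888)
Pow(Add(T, D), Rational(1, 2)) = Pow(Add(-1684980, Rational(-2149057, 468322)), Rational(1, 2)) = Pow(Rational(-789115352617, 468322), Rational(1, 2)) = Mul(Rational(1, 468322), I, Pow(369560080168298674, Rational(1, 2)))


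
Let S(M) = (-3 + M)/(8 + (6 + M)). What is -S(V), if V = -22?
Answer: -25/8 ≈ -3.1250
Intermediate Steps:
S(M) = (-3 + M)/(14 + M)
-S(V) = -(-3 - 22)/(14 - 22) = -(-25)/(-8) = -(-1)*(-25)/8 = -1*25/8 = -25/8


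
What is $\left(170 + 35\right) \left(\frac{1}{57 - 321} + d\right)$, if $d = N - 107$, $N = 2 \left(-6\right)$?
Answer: $- \frac{6440485}{264} \approx -24396.0$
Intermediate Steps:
$N = -12$
$d = -119$ ($d = -12 - 107 = -119$)
$\left(170 + 35\right) \left(\frac{1}{57 - 321} + d\right) = \left(170 + 35\right) \left(\frac{1}{57 - 321} - 119\right) = 205 \left(\frac{1}{-264} - 119\right) = 205 \left(- \frac{1}{264} - 119\right) = 205 \left(- \frac{31417}{264}\right) = - \frac{6440485}{264}$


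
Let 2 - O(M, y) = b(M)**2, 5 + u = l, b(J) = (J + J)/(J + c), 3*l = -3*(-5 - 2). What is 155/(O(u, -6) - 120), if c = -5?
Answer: -1395/1078 ≈ -1.2941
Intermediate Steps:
l = 7 (l = (-3*(-5 - 2))/3 = (-3*(-7))/3 = (1/3)*21 = 7)
b(J) = 2*J/(-5 + J) (b(J) = (J + J)/(J - 5) = (2*J)/(-5 + J) = 2*J/(-5 + J))
u = 2 (u = -5 + 7 = 2)
O(M, y) = 2 - 4*M**2/(-5 + M)**2 (O(M, y) = 2 - (2*M/(-5 + M))**2 = 2 - 4*M**2/(-5 + M)**2)
155/(O(u, -6) - 120) = 155/((2 - 4*2**2/(-5 + 2)**2) - 120) = 155/((2 - 4*4/(-3)**2) - 120) = 155/((2 - 4*4*1/9) - 120) = 155/((2 - 16/9) - 120) = 155/(2/9 - 120) = 155/(-1078/9) = -9/1078*155 = -1395/1078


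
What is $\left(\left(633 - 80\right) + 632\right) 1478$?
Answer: $1751430$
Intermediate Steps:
$\left(\left(633 - 80\right) + 632\right) 1478 = \left(553 + 632\right) 1478 = 1185 \cdot 1478 = 1751430$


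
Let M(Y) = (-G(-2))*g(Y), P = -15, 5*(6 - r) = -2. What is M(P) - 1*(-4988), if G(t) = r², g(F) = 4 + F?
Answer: 135964/25 ≈ 5438.6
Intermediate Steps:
r = 32/5 (r = 6 - ⅕*(-2) = 6 + ⅖ = 32/5 ≈ 6.4000)
G(t) = 1024/25 (G(t) = (32/5)² = 1024/25)
M(Y) = -4096/25 - 1024*Y/25 (M(Y) = (-1*1024/25)*(4 + Y) = -1024*(4 + Y)/25 = -4096/25 - 1024*Y/25)
M(P) - 1*(-4988) = (-4096/25 - 1024/25*(-15)) - 1*(-4988) = (-4096/25 + 3072/5) + 4988 = 11264/25 + 4988 = 135964/25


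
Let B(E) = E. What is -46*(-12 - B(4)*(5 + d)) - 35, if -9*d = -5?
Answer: 13853/9 ≈ 1539.2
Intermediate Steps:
d = 5/9 (d = -⅑*(-5) = 5/9 ≈ 0.55556)
-46*(-12 - B(4)*(5 + d)) - 35 = -46*(-12 - 4*(5 + 5/9)) - 35 = -46*(-12 - 4*50/9) - 35 = -46*(-12 - 1*200/9) - 35 = -46*(-12 - 200/9) - 35 = -46*(-308/9) - 35 = 14168/9 - 35 = 13853/9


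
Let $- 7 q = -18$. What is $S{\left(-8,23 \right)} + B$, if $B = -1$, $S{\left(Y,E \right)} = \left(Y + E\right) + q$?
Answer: $\frac{116}{7} \approx 16.571$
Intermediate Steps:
$q = \frac{18}{7}$ ($q = \left(- \frac{1}{7}\right) \left(-18\right) = \frac{18}{7} \approx 2.5714$)
$S{\left(Y,E \right)} = \frac{18}{7} + E + Y$ ($S{\left(Y,E \right)} = \left(Y + E\right) + \frac{18}{7} = \left(E + Y\right) + \frac{18}{7} = \frac{18}{7} + E + Y$)
$S{\left(-8,23 \right)} + B = \left(\frac{18}{7} + 23 - 8\right) - 1 = \frac{123}{7} - 1 = \frac{116}{7}$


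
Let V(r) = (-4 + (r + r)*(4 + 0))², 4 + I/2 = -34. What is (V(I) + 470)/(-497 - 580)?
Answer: -375014/1077 ≈ -348.20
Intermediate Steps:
I = -76 (I = -8 + 2*(-34) = -8 - 68 = -76)
V(r) = (-4 + 8*r)² (V(r) = (-4 + (2*r)*4)² = (-4 + 8*r)²)
(V(I) + 470)/(-497 - 580) = (16*(-1 + 2*(-76))² + 470)/(-497 - 580) = (16*(-1 - 152)² + 470)/(-1077) = (16*(-153)² + 470)*(-1/1077) = (16*23409 + 470)*(-1/1077) = (374544 + 470)*(-1/1077) = 375014*(-1/1077) = -375014/1077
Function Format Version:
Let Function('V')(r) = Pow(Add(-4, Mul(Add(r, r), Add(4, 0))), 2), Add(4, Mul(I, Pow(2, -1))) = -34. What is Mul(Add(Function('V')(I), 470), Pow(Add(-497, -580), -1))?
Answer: Rational(-375014, 1077) ≈ -348.20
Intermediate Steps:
I = -76 (I = Add(-8, Mul(2, -34)) = Add(-8, -68) = -76)
Function('V')(r) = Pow(Add(-4, Mul(8, r)), 2) (Function('V')(r) = Pow(Add(-4, Mul(Mul(2, r), 4)), 2) = Pow(Add(-4, Mul(8, r)), 2))
Mul(Add(Function('V')(I), 470), Pow(Add(-497, -580), -1)) = Mul(Add(Mul(16, Pow(Add(-1, Mul(2, -76)), 2)), 470), Pow(Add(-497, -580), -1)) = Mul(Add(Mul(16, Pow(Add(-1, -152), 2)), 470), Pow(-1077, -1)) = Mul(Add(Mul(16, Pow(-153, 2)), 470), Rational(-1, 1077)) = Mul(Add(Mul(16, 23409), 470), Rational(-1, 1077)) = Mul(Add(374544, 470), Rational(-1, 1077)) = Mul(375014, Rational(-1, 1077)) = Rational(-375014, 1077)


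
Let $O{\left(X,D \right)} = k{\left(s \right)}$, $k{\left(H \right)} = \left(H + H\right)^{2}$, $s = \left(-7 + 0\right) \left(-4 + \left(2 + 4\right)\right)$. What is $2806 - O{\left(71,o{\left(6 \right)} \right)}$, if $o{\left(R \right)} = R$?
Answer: $2022$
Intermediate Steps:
$s = -14$ ($s = - 7 \left(-4 + 6\right) = \left(-7\right) 2 = -14$)
$k{\left(H \right)} = 4 H^{2}$ ($k{\left(H \right)} = \left(2 H\right)^{2} = 4 H^{2}$)
$O{\left(X,D \right)} = 784$ ($O{\left(X,D \right)} = 4 \left(-14\right)^{2} = 4 \cdot 196 = 784$)
$2806 - O{\left(71,o{\left(6 \right)} \right)} = 2806 - 784 = 2022$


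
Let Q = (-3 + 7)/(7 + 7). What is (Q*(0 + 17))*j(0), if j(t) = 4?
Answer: 136/7 ≈ 19.429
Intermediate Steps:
Q = 2/7 (Q = 4/14 = 4*(1/14) = 2/7 ≈ 0.28571)
(Q*(0 + 17))*j(0) = (2*(0 + 17)/7)*4 = ((2/7)*17)*4 = (34/7)*4 = 136/7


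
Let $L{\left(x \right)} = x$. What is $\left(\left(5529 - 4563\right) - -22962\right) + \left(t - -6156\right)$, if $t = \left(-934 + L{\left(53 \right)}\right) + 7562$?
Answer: $36765$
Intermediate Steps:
$t = 6681$ ($t = \left(-934 + 53\right) + 7562 = -881 + 7562 = 6681$)
$\left(\left(5529 - 4563\right) - -22962\right) + \left(t - -6156\right) = \left(\left(5529 - 4563\right) - -22962\right) + \left(6681 - -6156\right) = \left(966 + 22962\right) + \left(6681 + 6156\right) = 23928 + 12837 = 36765$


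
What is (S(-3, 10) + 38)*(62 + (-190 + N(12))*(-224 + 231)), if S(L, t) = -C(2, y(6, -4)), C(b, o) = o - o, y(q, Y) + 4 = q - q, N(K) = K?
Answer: -44992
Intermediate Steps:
y(q, Y) = -4 (y(q, Y) = -4 + (q - q) = -4 + 0 = -4)
C(b, o) = 0
S(L, t) = 0 (S(L, t) = -1*0 = 0)
(S(-3, 10) + 38)*(62 + (-190 + N(12))*(-224 + 231)) = (0 + 38)*(62 + (-190 + 12)*(-224 + 231)) = 38*(62 - 178*7) = 38*(62 - 1246) = 38*(-1184) = -44992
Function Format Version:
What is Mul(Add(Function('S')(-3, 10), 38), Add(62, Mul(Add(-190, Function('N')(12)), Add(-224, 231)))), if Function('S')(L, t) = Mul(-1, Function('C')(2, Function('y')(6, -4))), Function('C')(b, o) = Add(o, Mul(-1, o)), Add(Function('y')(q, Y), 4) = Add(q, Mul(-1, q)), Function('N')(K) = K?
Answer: -44992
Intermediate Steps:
Function('y')(q, Y) = -4 (Function('y')(q, Y) = Add(-4, Add(q, Mul(-1, q))) = Add(-4, 0) = -4)
Function('C')(b, o) = 0
Function('S')(L, t) = 0 (Function('S')(L, t) = Mul(-1, 0) = 0)
Mul(Add(Function('S')(-3, 10), 38), Add(62, Mul(Add(-190, Function('N')(12)), Add(-224, 231)))) = Mul(Add(0, 38), Add(62, Mul(Add(-190, 12), Add(-224, 231)))) = Mul(38, Add(62, Mul(-178, 7))) = Mul(38, Add(62, -1246)) = Mul(38, -1184) = -44992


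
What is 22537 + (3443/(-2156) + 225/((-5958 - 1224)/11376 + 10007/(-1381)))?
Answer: 30329922201777/1347586828 ≈ 22507.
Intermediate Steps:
22537 + (3443/(-2156) + 225/((-5958 - 1224)/11376 + 10007/(-1381))) = 22537 + (3443*(-1/2156) + 225/(-7182*1/11376 + 10007*(-1/1381))) = 22537 + (-313/196 + 225/(-399/632 - 10007/1381)) = 22537 + (-313/196 + 225/(-6875443/872792)) = 22537 + (-313/196 + 225*(-872792/6875443)) = 22537 + (-313/196 - 196378200/6875443) = 22537 - 40642140859/1347586828 = 30329922201777/1347586828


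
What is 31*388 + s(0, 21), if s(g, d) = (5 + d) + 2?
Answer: 12056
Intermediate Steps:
s(g, d) = 7 + d
31*388 + s(0, 21) = 31*388 + (7 + 21) = 12028 + 28 = 12056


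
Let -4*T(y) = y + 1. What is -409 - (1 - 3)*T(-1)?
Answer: -409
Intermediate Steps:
T(y) = -¼ - y/4 (T(y) = -(y + 1)/4 = -(1 + y)/4 = -¼ - y/4)
-409 - (1 - 3)*T(-1) = -409 - (1 - 3)*(-¼ - ¼*(-1)) = -409 - (-2)*(-¼ + ¼) = -409 - (-2)*0 = -409 - 1*0 = -409 + 0 = -409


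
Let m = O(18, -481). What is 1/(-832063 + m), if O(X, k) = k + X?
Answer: -1/832526 ≈ -1.2012e-6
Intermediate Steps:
O(X, k) = X + k
m = -463 (m = 18 - 481 = -463)
1/(-832063 + m) = 1/(-832063 - 463) = 1/(-832526) = -1/832526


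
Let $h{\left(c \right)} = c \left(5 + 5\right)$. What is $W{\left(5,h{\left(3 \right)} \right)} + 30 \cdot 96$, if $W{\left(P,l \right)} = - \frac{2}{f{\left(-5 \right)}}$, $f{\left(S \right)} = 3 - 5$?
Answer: $2881$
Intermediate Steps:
$h{\left(c \right)} = 10 c$ ($h{\left(c \right)} = c 10 = 10 c$)
$f{\left(S \right)} = -2$ ($f{\left(S \right)} = 3 - 5 = -2$)
$W{\left(P,l \right)} = 1$ ($W{\left(P,l \right)} = - \frac{2}{-2} = \left(-2\right) \left(- \frac{1}{2}\right) = 1$)
$W{\left(5,h{\left(3 \right)} \right)} + 30 \cdot 96 = 1 + 30 \cdot 96 = 1 + 2880 = 2881$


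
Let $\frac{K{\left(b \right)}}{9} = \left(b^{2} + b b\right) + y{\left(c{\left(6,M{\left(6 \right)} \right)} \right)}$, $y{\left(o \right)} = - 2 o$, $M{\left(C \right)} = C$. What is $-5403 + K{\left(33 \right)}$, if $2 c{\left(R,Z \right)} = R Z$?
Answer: $13875$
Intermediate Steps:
$c{\left(R,Z \right)} = \frac{R Z}{2}$
$K{\left(b \right)} = -324 + 18 b^{2}$ ($K{\left(b \right)} = 9 \left(\left(b^{2} + b b\right) - 2 \cdot \frac{1}{2} \cdot 6 \cdot 6\right) = 9 \left(\left(b^{2} + b^{2}\right) - 36\right) = 9 \left(2 b^{2} - 36\right) = 9 \left(-36 + 2 b^{2}\right) = -324 + 18 b^{2}$)
$-5403 + K{\left(33 \right)} = -5403 - \left(324 - 18 \cdot 33^{2}\right) = -5403 + \left(-324 + 18 \cdot 1089\right) = -5403 + \left(-324 + 19602\right) = -5403 + 19278 = 13875$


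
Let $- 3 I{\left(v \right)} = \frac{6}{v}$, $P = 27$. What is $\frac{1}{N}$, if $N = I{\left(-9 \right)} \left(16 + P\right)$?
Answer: $\frac{9}{86} \approx 0.10465$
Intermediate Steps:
$I{\left(v \right)} = - \frac{2}{v}$ ($I{\left(v \right)} = - \frac{6 \frac{1}{v}}{3} = - \frac{2}{v}$)
$N = \frac{86}{9}$ ($N = - \frac{2}{-9} \left(16 + 27\right) = \left(-2\right) \left(- \frac{1}{9}\right) 43 = \frac{2}{9} \cdot 43 = \frac{86}{9} \approx 9.5556$)
$\frac{1}{N} = \frac{1}{\frac{86}{9}} = \frac{9}{86}$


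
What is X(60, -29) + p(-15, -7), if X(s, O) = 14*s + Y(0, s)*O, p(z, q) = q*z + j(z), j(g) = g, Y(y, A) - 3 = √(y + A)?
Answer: 843 - 58*√15 ≈ 618.37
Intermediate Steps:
Y(y, A) = 3 + √(A + y) (Y(y, A) = 3 + √(y + A) = 3 + √(A + y))
p(z, q) = z + q*z (p(z, q) = q*z + z = z + q*z)
X(s, O) = 14*s + O*(3 + √s) (X(s, O) = 14*s + (3 + √(s + 0))*O = 14*s + (3 + √s)*O = 14*s + O*(3 + √s))
X(60, -29) + p(-15, -7) = (14*60 - 29*(3 + √60)) - 15*(1 - 7) = (840 - 29*(3 + 2*√15)) - 15*(-6) = (840 + (-87 - 58*√15)) + 90 = (753 - 58*√15) + 90 = 843 - 58*√15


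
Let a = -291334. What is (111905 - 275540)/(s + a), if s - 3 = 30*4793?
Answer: 163635/147541 ≈ 1.1091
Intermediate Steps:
s = 143793 (s = 3 + 30*4793 = 3 + 143790 = 143793)
(111905 - 275540)/(s + a) = (111905 - 275540)/(143793 - 291334) = -163635/(-147541) = -163635*(-1/147541) = 163635/147541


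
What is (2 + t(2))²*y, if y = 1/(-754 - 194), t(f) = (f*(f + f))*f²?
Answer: -289/237 ≈ -1.2194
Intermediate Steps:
t(f) = 2*f⁴ (t(f) = (f*(2*f))*f² = (2*f²)*f² = 2*f⁴)
y = -1/948 (y = 1/(-948) = -1/948 ≈ -0.0010549)
(2 + t(2))²*y = (2 + 2*2⁴)²*(-1/948) = (2 + 2*16)²*(-1/948) = (2 + 32)²*(-1/948) = 34²*(-1/948) = 1156*(-1/948) = -289/237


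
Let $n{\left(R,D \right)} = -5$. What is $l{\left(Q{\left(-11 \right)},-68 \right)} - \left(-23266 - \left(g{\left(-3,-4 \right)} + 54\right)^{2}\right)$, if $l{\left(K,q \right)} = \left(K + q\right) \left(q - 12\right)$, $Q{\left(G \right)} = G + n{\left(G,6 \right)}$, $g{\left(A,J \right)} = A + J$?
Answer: $32195$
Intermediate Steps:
$Q{\left(G \right)} = -5 + G$ ($Q{\left(G \right)} = G - 5 = -5 + G$)
$l{\left(K,q \right)} = \left(-12 + q\right) \left(K + q\right)$ ($l{\left(K,q \right)} = \left(K + q\right) \left(-12 + q\right) = \left(-12 + q\right) \left(K + q\right)$)
$l{\left(Q{\left(-11 \right)},-68 \right)} - \left(-23266 - \left(g{\left(-3,-4 \right)} + 54\right)^{2}\right) = \left(\left(-68\right)^{2} - 12 \left(-5 - 11\right) - -816 + \left(-5 - 11\right) \left(-68\right)\right) - \left(-23266 - \left(\left(-3 - 4\right) + 54\right)^{2}\right) = \left(4624 - -192 + 816 - -1088\right) - \left(-23266 - \left(-7 + 54\right)^{2}\right) = \left(4624 + 192 + 816 + 1088\right) - \left(-23266 - 47^{2}\right) = 6720 - \left(-23266 - 2209\right) = 6720 - -25475 = 6720 + 25475 = 32195$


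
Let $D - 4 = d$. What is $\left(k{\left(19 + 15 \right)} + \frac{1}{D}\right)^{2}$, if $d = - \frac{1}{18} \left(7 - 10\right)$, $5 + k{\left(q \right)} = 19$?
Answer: $\frac{126736}{625} \approx 202.78$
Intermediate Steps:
$k{\left(q \right)} = 14$ ($k{\left(q \right)} = -5 + 19 = 14$)
$d = \frac{1}{6}$ ($d = \left(-1\right) \frac{1}{18} \left(-3\right) = \left(- \frac{1}{18}\right) \left(-3\right) = \frac{1}{6} \approx 0.16667$)
$D = \frac{25}{6}$ ($D = 4 + \frac{1}{6} = \frac{25}{6} \approx 4.1667$)
$\left(k{\left(19 + 15 \right)} + \frac{1}{D}\right)^{2} = \left(14 + \frac{1}{\frac{25}{6}}\right)^{2} = \left(14 + \frac{6}{25}\right)^{2} = \left(\frac{356}{25}\right)^{2} = \frac{126736}{625}$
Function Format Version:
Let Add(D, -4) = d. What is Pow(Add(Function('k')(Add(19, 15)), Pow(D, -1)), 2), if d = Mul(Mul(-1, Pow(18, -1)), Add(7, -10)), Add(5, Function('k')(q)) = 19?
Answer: Rational(126736, 625) ≈ 202.78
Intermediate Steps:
Function('k')(q) = 14 (Function('k')(q) = Add(-5, 19) = 14)
d = Rational(1, 6) (d = Mul(Mul(-1, Rational(1, 18)), -3) = Mul(Rational(-1, 18), -3) = Rational(1, 6) ≈ 0.16667)
D = Rational(25, 6) (D = Add(4, Rational(1, 6)) = Rational(25, 6) ≈ 4.1667)
Pow(Add(Function('k')(Add(19, 15)), Pow(D, -1)), 2) = Pow(Add(14, Pow(Rational(25, 6), -1)), 2) = Pow(Add(14, Rational(6, 25)), 2) = Pow(Rational(356, 25), 2) = Rational(126736, 625)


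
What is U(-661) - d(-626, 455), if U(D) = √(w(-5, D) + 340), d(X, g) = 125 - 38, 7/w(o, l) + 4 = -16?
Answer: -87 + √33965/10 ≈ -68.570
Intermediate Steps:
w(o, l) = -7/20 (w(o, l) = 7/(-4 - 16) = 7/(-20) = 7*(-1/20) = -7/20)
d(X, g) = 87
U(D) = √33965/10 (U(D) = √(-7/20 + 340) = √(6793/20) = √33965/10)
U(-661) - d(-626, 455) = √33965/10 - 1*87 = √33965/10 - 87 = -87 + √33965/10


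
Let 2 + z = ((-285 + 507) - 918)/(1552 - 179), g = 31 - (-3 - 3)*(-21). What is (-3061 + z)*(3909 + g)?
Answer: -16042427730/1373 ≈ -1.1684e+7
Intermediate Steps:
g = -95 (g = 31 - 1*(-6)*(-21) = 31 + 6*(-21) = 31 - 126 = -95)
z = -3442/1373 (z = -2 + ((-285 + 507) - 918)/(1552 - 179) = -2 + (222 - 918)/1373 = -2 - 696*1/1373 = -2 - 696/1373 = -3442/1373 ≈ -2.5069)
(-3061 + z)*(3909 + g) = (-3061 - 3442/1373)*(3909 - 95) = -4206195/1373*3814 = -16042427730/1373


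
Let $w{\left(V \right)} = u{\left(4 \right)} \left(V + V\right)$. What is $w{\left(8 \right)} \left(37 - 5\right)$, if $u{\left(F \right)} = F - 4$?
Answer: $0$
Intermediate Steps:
$u{\left(F \right)} = -4 + F$ ($u{\left(F \right)} = F - 4 = -4 + F$)
$w{\left(V \right)} = 0$ ($w{\left(V \right)} = \left(-4 + 4\right) \left(V + V\right) = 0 \cdot 2 V = 0$)
$w{\left(8 \right)} \left(37 - 5\right) = 0 \left(37 - 5\right) = 0 \cdot 32 = 0$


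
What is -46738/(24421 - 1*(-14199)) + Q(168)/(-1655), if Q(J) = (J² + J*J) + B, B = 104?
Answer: -226138963/6391610 ≈ -35.381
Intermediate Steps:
Q(J) = 104 + 2*J² (Q(J) = (J² + J*J) + 104 = (J² + J²) + 104 = 2*J² + 104 = 104 + 2*J²)
-46738/(24421 - 1*(-14199)) + Q(168)/(-1655) = -46738/(24421 - 1*(-14199)) + (104 + 2*168²)/(-1655) = -46738/(24421 + 14199) + (104 + 2*28224)*(-1/1655) = -46738/38620 + (104 + 56448)*(-1/1655) = -46738*1/38620 + 56552*(-1/1655) = -23369/19310 - 56552/1655 = -226138963/6391610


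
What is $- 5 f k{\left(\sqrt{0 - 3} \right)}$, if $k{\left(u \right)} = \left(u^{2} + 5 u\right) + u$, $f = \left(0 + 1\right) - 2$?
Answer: $-15 + 30 i \sqrt{3} \approx -15.0 + 51.962 i$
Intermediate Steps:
$f = -1$ ($f = 1 - 2 = -1$)
$k{\left(u \right)} = u^{2} + 6 u$
$- 5 f k{\left(\sqrt{0 - 3} \right)} = \left(-5\right) \left(-1\right) \sqrt{0 - 3} \left(6 + \sqrt{0 - 3}\right) = 5 \sqrt{0 - 3} \left(6 + \sqrt{0 - 3}\right) = 5 \sqrt{-3} \left(6 + \sqrt{-3}\right) = 5 i \sqrt{3} \left(6 + i \sqrt{3}\right)$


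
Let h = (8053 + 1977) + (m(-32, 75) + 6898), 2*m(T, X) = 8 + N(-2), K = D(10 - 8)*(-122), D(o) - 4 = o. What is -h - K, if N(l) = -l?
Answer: -16201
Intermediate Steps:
D(o) = 4 + o
K = -732 (K = (4 + (10 - 8))*(-122) = (4 + 2)*(-122) = 6*(-122) = -732)
m(T, X) = 5 (m(T, X) = (8 - 1*(-2))/2 = (8 + 2)/2 = (1/2)*10 = 5)
h = 16933 (h = (8053 + 1977) + (5 + 6898) = 10030 + 6903 = 16933)
-h - K = -1*16933 - 1*(-732) = -16933 + 732 = -16201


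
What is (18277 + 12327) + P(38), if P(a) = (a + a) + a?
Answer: 30718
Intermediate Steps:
P(a) = 3*a (P(a) = 2*a + a = 3*a)
(18277 + 12327) + P(38) = (18277 + 12327) + 3*38 = 30604 + 114 = 30718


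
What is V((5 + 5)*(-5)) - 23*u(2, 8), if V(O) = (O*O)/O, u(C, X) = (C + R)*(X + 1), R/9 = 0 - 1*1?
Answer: 1399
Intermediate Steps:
R = -9 (R = 9*(0 - 1*1) = 9*(0 - 1) = 9*(-1) = -9)
u(C, X) = (1 + X)*(-9 + C) (u(C, X) = (C - 9)*(X + 1) = (-9 + C)*(1 + X) = (1 + X)*(-9 + C))
V(O) = O (V(O) = O**2/O = O)
V((5 + 5)*(-5)) - 23*u(2, 8) = (5 + 5)*(-5) - 23*(-9 + 2 - 9*8 + 2*8) = 10*(-5) - 23*(-9 + 2 - 72 + 16) = -50 - 23*(-63) = -50 - 1*(-1449) = -50 + 1449 = 1399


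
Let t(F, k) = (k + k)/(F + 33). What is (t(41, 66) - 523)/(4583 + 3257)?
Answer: -551/8288 ≈ -0.066482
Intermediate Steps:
t(F, k) = 2*k/(33 + F) (t(F, k) = (2*k)/(33 + F) = 2*k/(33 + F))
(t(41, 66) - 523)/(4583 + 3257) = (2*66/(33 + 41) - 523)/(4583 + 3257) = (2*66/74 - 523)/7840 = (2*66*(1/74) - 523)*(1/7840) = (66/37 - 523)*(1/7840) = -19285/37*1/7840 = -551/8288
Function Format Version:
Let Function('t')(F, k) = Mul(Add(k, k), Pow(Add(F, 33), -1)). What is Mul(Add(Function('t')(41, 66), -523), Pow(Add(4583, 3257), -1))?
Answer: Rational(-551, 8288) ≈ -0.066482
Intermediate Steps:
Function('t')(F, k) = Mul(2, k, Pow(Add(33, F), -1)) (Function('t')(F, k) = Mul(Mul(2, k), Pow(Add(33, F), -1)) = Mul(2, k, Pow(Add(33, F), -1)))
Mul(Add(Function('t')(41, 66), -523), Pow(Add(4583, 3257), -1)) = Mul(Add(Mul(2, 66, Pow(Add(33, 41), -1)), -523), Pow(Add(4583, 3257), -1)) = Mul(Add(Mul(2, 66, Pow(74, -1)), -523), Pow(7840, -1)) = Mul(Add(Mul(2, 66, Rational(1, 74)), -523), Rational(1, 7840)) = Mul(Add(Rational(66, 37), -523), Rational(1, 7840)) = Mul(Rational(-19285, 37), Rational(1, 7840)) = Rational(-551, 8288)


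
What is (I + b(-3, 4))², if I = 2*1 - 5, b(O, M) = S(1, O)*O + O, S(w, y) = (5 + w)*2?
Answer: 1764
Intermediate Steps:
S(w, y) = 10 + 2*w
b(O, M) = 13*O (b(O, M) = (10 + 2*1)*O + O = (10 + 2)*O + O = 12*O + O = 13*O)
I = -3 (I = 2 - 5 = -3)
(I + b(-3, 4))² = (-3 + 13*(-3))² = (-3 - 39)² = (-42)² = 1764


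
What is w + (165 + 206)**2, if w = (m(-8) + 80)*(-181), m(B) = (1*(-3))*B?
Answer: 118817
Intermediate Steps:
m(B) = -3*B
w = -18824 (w = (-3*(-8) + 80)*(-181) = (24 + 80)*(-181) = 104*(-181) = -18824)
w + (165 + 206)**2 = -18824 + (165 + 206)**2 = -18824 + 371**2 = -18824 + 137641 = 118817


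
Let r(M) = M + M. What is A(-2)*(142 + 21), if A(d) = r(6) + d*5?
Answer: 326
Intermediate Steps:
r(M) = 2*M
A(d) = 12 + 5*d (A(d) = 2*6 + d*5 = 12 + 5*d)
A(-2)*(142 + 21) = (12 + 5*(-2))*(142 + 21) = (12 - 10)*163 = 2*163 = 326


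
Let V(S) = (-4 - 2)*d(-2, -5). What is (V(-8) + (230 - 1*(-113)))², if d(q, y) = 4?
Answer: 101761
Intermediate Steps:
V(S) = -24 (V(S) = (-4 - 2)*4 = -6*4 = -24)
(V(-8) + (230 - 1*(-113)))² = (-24 + (230 - 1*(-113)))² = (-24 + (230 + 113))² = (-24 + 343)² = 319² = 101761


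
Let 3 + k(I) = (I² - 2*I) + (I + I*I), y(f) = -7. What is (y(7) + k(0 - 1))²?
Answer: 49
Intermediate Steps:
k(I) = -3 - I + 2*I² (k(I) = -3 + ((I² - 2*I) + (I + I*I)) = -3 + ((I² - 2*I) + (I + I²)) = -3 + (-I + 2*I²) = -3 - I + 2*I²)
(y(7) + k(0 - 1))² = (-7 + (-3 - (0 - 1) + 2*(0 - 1)²))² = (-7 + (-3 - 1*(-1) + 2*(-1)²))² = (-7 + (-3 + 1 + 2*1))² = (-7 + (-3 + 1 + 2))² = (-7 + 0)² = (-7)² = 49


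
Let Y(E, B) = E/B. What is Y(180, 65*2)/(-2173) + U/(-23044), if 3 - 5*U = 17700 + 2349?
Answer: 282102747/1627424890 ≈ 0.17334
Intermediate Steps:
U = -20046/5 (U = ⅗ - (17700 + 2349)/5 = ⅗ - ⅕*20049 = ⅗ - 20049/5 = -20046/5 ≈ -4009.2)
Y(180, 65*2)/(-2173) + U/(-23044) = (180/((65*2)))/(-2173) - 20046/5/(-23044) = (180/130)*(-1/2173) - 20046/5*(-1/23044) = (180*(1/130))*(-1/2173) + 10023/57610 = (18/13)*(-1/2173) + 10023/57610 = -18/28249 + 10023/57610 = 282102747/1627424890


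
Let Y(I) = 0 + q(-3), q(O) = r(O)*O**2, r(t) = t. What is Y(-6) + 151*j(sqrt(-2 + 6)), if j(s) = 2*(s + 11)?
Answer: 3899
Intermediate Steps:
j(s) = 22 + 2*s (j(s) = 2*(11 + s) = 22 + 2*s)
q(O) = O**3 (q(O) = O*O**2 = O**3)
Y(I) = -27 (Y(I) = 0 + (-3)**3 = 0 - 27 = -27)
Y(-6) + 151*j(sqrt(-2 + 6)) = -27 + 151*(22 + 2*sqrt(-2 + 6)) = -27 + 151*(22 + 2*sqrt(4)) = -27 + 151*(22 + 2*2) = -27 + 151*(22 + 4) = -27 + 151*26 = -27 + 3926 = 3899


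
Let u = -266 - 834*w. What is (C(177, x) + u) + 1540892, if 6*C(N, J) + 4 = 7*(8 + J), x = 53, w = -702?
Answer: 4252329/2 ≈ 2.1262e+6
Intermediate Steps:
C(N, J) = 26/3 + 7*J/6 (C(N, J) = -⅔ + (7*(8 + J))/6 = -⅔ + (56 + 7*J)/6 = -⅔ + (28/3 + 7*J/6) = 26/3 + 7*J/6)
u = 585202 (u = -266 - 834*(-702) = -266 + 585468 = 585202)
(C(177, x) + u) + 1540892 = ((26/3 + (7/6)*53) + 585202) + 1540892 = ((26/3 + 371/6) + 585202) + 1540892 = (141/2 + 585202) + 1540892 = 1170545/2 + 1540892 = 4252329/2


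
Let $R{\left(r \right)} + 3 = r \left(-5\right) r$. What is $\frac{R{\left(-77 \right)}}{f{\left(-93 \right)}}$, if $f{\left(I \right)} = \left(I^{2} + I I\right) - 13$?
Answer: $- \frac{29648}{17285} \approx -1.7152$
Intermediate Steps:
$f{\left(I \right)} = -13 + 2 I^{2}$ ($f{\left(I \right)} = \left(I^{2} + I^{2}\right) - 13 = 2 I^{2} - 13 = -13 + 2 I^{2}$)
$R{\left(r \right)} = -3 - 5 r^{2}$ ($R{\left(r \right)} = -3 + r \left(-5\right) r = -3 + - 5 r r = -3 - 5 r^{2}$)
$\frac{R{\left(-77 \right)}}{f{\left(-93 \right)}} = \frac{-3 - 5 \left(-77\right)^{2}}{-13 + 2 \left(-93\right)^{2}} = \frac{-3 - 29645}{-13 + 2 \cdot 8649} = \frac{-3 - 29645}{-13 + 17298} = - \frac{29648}{17285}$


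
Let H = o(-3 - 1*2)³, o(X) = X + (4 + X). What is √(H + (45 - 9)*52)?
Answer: 6*√46 ≈ 40.694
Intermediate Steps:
o(X) = 4 + 2*X
H = -216 (H = (4 + 2*(-3 - 1*2))³ = (4 + 2*(-3 - 2))³ = (4 + 2*(-5))³ = (4 - 10)³ = (-6)³ = -216)
√(H + (45 - 9)*52) = √(-216 + (45 - 9)*52) = √(-216 + 36*52) = √(-216 + 1872) = √1656 = 6*√46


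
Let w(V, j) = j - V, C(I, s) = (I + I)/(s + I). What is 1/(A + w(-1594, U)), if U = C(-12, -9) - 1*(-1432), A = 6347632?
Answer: 7/44454614 ≈ 1.5746e-7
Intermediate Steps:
C(I, s) = 2*I/(I + s) (C(I, s) = (2*I)/(I + s) = 2*I/(I + s))
U = 10032/7 (U = 2*(-12)/(-12 - 9) - 1*(-1432) = 2*(-12)/(-21) + 1432 = 2*(-12)*(-1/21) + 1432 = 8/7 + 1432 = 10032/7 ≈ 1433.1)
1/(A + w(-1594, U)) = 1/(6347632 + (10032/7 - 1*(-1594))) = 1/(6347632 + (10032/7 + 1594)) = 1/(6347632 + 21190/7) = 1/(44454614/7) = 7/44454614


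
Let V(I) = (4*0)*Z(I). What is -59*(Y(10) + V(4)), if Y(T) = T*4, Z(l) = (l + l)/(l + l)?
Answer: -2360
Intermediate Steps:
Z(l) = 1 (Z(l) = (2*l)/((2*l)) = (2*l)*(1/(2*l)) = 1)
Y(T) = 4*T
V(I) = 0 (V(I) = (4*0)*1 = 0*1 = 0)
-59*(Y(10) + V(4)) = -59*(4*10 + 0) = -59*(40 + 0) = -59*40 = -2360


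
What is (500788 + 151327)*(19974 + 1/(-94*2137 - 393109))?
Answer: 7736885605802755/593987 ≈ 1.3025e+10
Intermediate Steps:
(500788 + 151327)*(19974 + 1/(-94*2137 - 393109)) = 652115*(19974 + 1/(-200878 - 393109)) = 652115*(19974 + 1/(-593987)) = 652115*(19974 - 1/593987) = 652115*(11864296337/593987) = 7736885605802755/593987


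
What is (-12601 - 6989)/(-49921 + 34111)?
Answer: 653/527 ≈ 1.2391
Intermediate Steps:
(-12601 - 6989)/(-49921 + 34111) = -19590/(-15810) = -19590*(-1/15810) = 653/527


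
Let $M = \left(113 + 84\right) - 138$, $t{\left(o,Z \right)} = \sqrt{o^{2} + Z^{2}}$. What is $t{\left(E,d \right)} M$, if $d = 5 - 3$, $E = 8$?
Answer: $118 \sqrt{17} \approx 486.53$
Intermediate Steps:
$d = 2$ ($d = 5 - 3 = 2$)
$t{\left(o,Z \right)} = \sqrt{Z^{2} + o^{2}}$
$M = 59$ ($M = 197 - 138 = 59$)
$t{\left(E,d \right)} M = \sqrt{2^{2} + 8^{2}} \cdot 59 = \sqrt{4 + 64} \cdot 59 = \sqrt{68} \cdot 59 = 2 \sqrt{17} \cdot 59 = 118 \sqrt{17}$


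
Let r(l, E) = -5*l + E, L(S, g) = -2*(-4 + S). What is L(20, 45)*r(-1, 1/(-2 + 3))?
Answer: -192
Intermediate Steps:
L(S, g) = 8 - 2*S
r(l, E) = E - 5*l
L(20, 45)*r(-1, 1/(-2 + 3)) = (8 - 2*20)*(1/(-2 + 3) - 5*(-1)) = (8 - 40)*(1/1 + 5) = -32*(1 + 5) = -32*6 = -192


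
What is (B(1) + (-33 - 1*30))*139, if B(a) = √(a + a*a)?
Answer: -8757 + 139*√2 ≈ -8560.4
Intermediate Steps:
B(a) = √(a + a²)
(B(1) + (-33 - 1*30))*139 = (√(1*(1 + 1)) + (-33 - 1*30))*139 = (√(1*2) + (-33 - 30))*139 = (√2 - 63)*139 = (-63 + √2)*139 = -8757 + 139*√2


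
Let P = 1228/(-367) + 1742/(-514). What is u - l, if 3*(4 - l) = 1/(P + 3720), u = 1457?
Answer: 1526658884612/1050694281 ≈ 1453.0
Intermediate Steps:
P = -635253/94319 (P = 1228*(-1/367) + 1742*(-1/514) = -1228/367 - 871/257 = -635253/94319 ≈ -6.7352)
l = 4202682805/1050694281 (l = 4 - 1/(3*(-635253/94319 + 3720)) = 4 - 1/(3*350231427/94319) = 4 - ⅓*94319/350231427 = 4 - 94319/1050694281 = 4202682805/1050694281 ≈ 3.9999)
u - l = 1457 - 1*4202682805/1050694281 = 1457 - 4202682805/1050694281 = 1526658884612/1050694281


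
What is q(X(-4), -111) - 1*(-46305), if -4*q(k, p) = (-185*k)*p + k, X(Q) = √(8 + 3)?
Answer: 46305 - 5134*√11 ≈ 29277.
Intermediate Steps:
X(Q) = √11
q(k, p) = -k/4 + 185*k*p/4 (q(k, p) = -((-185*k)*p + k)/4 = -(-185*k*p + k)/4 = -(k - 185*k*p)/4 = -k/4 + 185*k*p/4)
q(X(-4), -111) - 1*(-46305) = √11*(-1 + 185*(-111))/4 - 1*(-46305) = √11*(-1 - 20535)/4 + 46305 = (¼)*√11*(-20536) + 46305 = -5134*√11 + 46305 = 46305 - 5134*√11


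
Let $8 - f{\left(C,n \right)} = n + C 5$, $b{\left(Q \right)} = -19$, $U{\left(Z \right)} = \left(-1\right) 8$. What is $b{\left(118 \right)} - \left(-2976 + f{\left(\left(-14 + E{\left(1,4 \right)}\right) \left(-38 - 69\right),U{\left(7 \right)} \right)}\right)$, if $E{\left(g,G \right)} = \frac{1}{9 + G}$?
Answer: $\frac{135068}{13} \approx 10390.0$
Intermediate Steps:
$U{\left(Z \right)} = -8$
$f{\left(C,n \right)} = 8 - n - 5 C$ ($f{\left(C,n \right)} = 8 - \left(n + C 5\right) = 8 - \left(n + 5 C\right) = 8 - n - 5 C$)
$b{\left(118 \right)} - \left(-2976 + f{\left(\left(-14 + E{\left(1,4 \right)}\right) \left(-38 - 69\right),U{\left(7 \right)} \right)}\right) = -19 - \left(-2968 + 8 - 5 \left(-14 + \frac{1}{9 + 4}\right) \left(-38 - 69\right)\right) = -19 - \left(-2960 - 5 \left(-14 + \frac{1}{13}\right) \left(-107\right)\right) = -19 - \left(-2960 - \left(- \frac{905}{13}\right) \left(-107\right)\right) = -19 + \left(2976 - \left(8 + 8 - \frac{96835}{13}\right)\right) = -19 + \left(2976 - - \frac{96627}{13}\right) = -19 + \left(2976 + \frac{96627}{13}\right) = -19 + \frac{135315}{13} = \frac{135068}{13}$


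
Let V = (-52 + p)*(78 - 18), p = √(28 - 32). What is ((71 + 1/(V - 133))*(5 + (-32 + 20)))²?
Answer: 27734889985121114404/112283883695281 - 8847539403360*I/112283883695281 ≈ 2.4701e+5 - 0.078796*I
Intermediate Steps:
p = 2*I (p = √(-4) = 2*I ≈ 2.0*I)
V = -3120 + 120*I (V = (-52 + 2*I)*(78 - 18) = (-52 + 2*I)*60 = -3120 + 120*I ≈ -3120.0 + 120.0*I)
((71 + 1/(V - 133))*(5 + (-32 + 20)))² = ((71 + 1/((-3120 + 120*I) - 133))*(5 + (-32 + 20)))² = ((71 + 1/(-3253 + 120*I))*(5 - 12))² = ((71 + (-3253 - 120*I)/10596409)*(-7))² = (-497 - 7*(-3253 - 120*I)/10596409)²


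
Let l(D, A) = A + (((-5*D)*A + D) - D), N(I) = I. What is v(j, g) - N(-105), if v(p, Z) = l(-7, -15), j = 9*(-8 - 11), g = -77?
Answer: -435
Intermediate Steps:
j = -171 (j = 9*(-19) = -171)
l(D, A) = A - 5*A*D (l(D, A) = A + ((-5*A*D + D) - D) = A + ((D - 5*A*D) - D) = A - 5*A*D)
v(p, Z) = -540 (v(p, Z) = -15*(1 - 5*(-7)) = -15*(1 + 35) = -15*36 = -540)
v(j, g) - N(-105) = -540 - 1*(-105) = -540 + 105 = -435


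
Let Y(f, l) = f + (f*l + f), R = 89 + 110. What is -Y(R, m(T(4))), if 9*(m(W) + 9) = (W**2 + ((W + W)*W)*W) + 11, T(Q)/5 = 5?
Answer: -6332777/9 ≈ -7.0364e+5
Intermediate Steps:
T(Q) = 25 (T(Q) = 5*5 = 25)
m(W) = -70/9 + W**2/9 + 2*W**3/9 (m(W) = -9 + ((W**2 + ((W + W)*W)*W) + 11)/9 = -9 + ((W**2 + ((2*W)*W)*W) + 11)/9 = -9 + ((W**2 + (2*W**2)*W) + 11)/9 = -9 + ((W**2 + 2*W**3) + 11)/9 = -9 + (11 + W**2 + 2*W**3)/9 = -9 + (11/9 + W**2/9 + 2*W**3/9) = -70/9 + W**2/9 + 2*W**3/9)
R = 199
Y(f, l) = 2*f + f*l (Y(f, l) = f + (f + f*l) = 2*f + f*l)
-Y(R, m(T(4))) = -199*(2 + (-70/9 + (1/9)*25**2 + (2/9)*25**3)) = -199*(2 + (-70/9 + (1/9)*625 + (2/9)*15625)) = -199*(2 + (-70/9 + 625/9 + 31250/9)) = -199*(2 + 31805/9) = -199*31823/9 = -1*6332777/9 = -6332777/9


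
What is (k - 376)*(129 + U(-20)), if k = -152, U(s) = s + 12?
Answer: -63888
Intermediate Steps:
U(s) = 12 + s
(k - 376)*(129 + U(-20)) = (-152 - 376)*(129 + (12 - 20)) = -528*(129 - 8) = -528*121 = -63888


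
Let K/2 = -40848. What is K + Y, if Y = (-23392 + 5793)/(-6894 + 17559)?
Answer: -871305439/10665 ≈ -81698.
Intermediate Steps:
Y = -17599/10665 ≈ -1.6502
K = -81696 (K = 2*(-40848) = -81696)
K + Y = -81696 - 17599/10665 = -871305439/10665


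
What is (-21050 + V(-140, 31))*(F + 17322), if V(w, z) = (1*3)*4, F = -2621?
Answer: -309279638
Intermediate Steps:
V(w, z) = 12 (V(w, z) = 3*4 = 12)
(-21050 + V(-140, 31))*(F + 17322) = (-21050 + 12)*(-2621 + 17322) = -21038*14701 = -309279638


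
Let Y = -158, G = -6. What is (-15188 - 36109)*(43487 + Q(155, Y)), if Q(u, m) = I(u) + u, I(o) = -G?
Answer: -2239011456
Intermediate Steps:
I(o) = 6 (I(o) = -1*(-6) = 6)
Q(u, m) = 6 + u
(-15188 - 36109)*(43487 + Q(155, Y)) = (-15188 - 36109)*(43487 + (6 + 155)) = -51297*(43487 + 161) = -51297*43648 = -2239011456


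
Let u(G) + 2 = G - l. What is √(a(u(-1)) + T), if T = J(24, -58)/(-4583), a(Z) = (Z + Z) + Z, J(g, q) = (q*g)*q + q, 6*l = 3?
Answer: I*√2361152434/9166 ≈ 5.3013*I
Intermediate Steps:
l = ½ (l = (⅙)*3 = ½ ≈ 0.50000)
u(G) = -5/2 + G (u(G) = -2 + (G - 1*½) = -2 + (G - ½) = -2 + (-½ + G) = -5/2 + G)
J(g, q) = q + g*q² (J(g, q) = (g*q)*q + q = g*q² + q = q + g*q²)
a(Z) = 3*Z (a(Z) = 2*Z + Z = 3*Z)
T = -80678/4583 (T = -58*(1 + 24*(-58))/(-4583) = -58*(1 - 1392)*(-1/4583) = -58*(-1391)*(-1/4583) = 80678*(-1/4583) = -80678/4583 ≈ -17.604)
√(a(u(-1)) + T) = √(3*(-5/2 - 1) - 80678/4583) = √(3*(-7/2) - 80678/4583) = √(-21/2 - 80678/4583) = √(-257599/9166) = I*√2361152434/9166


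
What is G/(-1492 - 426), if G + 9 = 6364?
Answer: -6355/1918 ≈ -3.3133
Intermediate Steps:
G = 6355 (G = -9 + 6364 = 6355)
G/(-1492 - 426) = 6355/(-1492 - 426) = 6355/(-1918) = 6355*(-1/1918) = -6355/1918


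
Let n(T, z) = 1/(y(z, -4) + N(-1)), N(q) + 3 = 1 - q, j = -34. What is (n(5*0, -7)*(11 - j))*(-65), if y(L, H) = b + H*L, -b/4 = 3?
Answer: -195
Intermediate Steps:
b = -12 (b = -4*3 = -12)
N(q) = -2 - q (N(q) = -3 + (1 - q) = -2 - q)
y(L, H) = -12 + H*L
n(T, z) = 1/(-13 - 4*z) (n(T, z) = 1/((-12 - 4*z) + (-2 - 1*(-1))) = 1/((-12 - 4*z) + (-2 + 1)) = 1/((-12 - 4*z) - 1) = 1/(-13 - 4*z))
(n(5*0, -7)*(11 - j))*(-65) = ((-1/(13 + 4*(-7)))*(11 - 1*(-34)))*(-65) = ((-1/(13 - 28))*(11 + 34))*(-65) = (-1/(-15)*45)*(-65) = (-1*(-1/15)*45)*(-65) = ((1/15)*45)*(-65) = 3*(-65) = -195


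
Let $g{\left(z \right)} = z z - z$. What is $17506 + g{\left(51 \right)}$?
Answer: $20056$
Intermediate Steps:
$g{\left(z \right)} = z^{2} - z$
$17506 + g{\left(51 \right)} = 17506 + 51 \left(-1 + 51\right) = 17506 + 51 \cdot 50 = 17506 + 2550 = 20056$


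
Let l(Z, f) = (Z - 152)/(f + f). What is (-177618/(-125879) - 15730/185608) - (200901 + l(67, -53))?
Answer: -124387521429694117/619149959948 ≈ -2.0090e+5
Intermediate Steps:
l(Z, f) = (-152 + Z)/(2*f) (l(Z, f) = (-152 + Z)/((2*f)) = (-152 + Z)*(1/(2*f)) = (-152 + Z)/(2*f))
(-177618/(-125879) - 15730/185608) - (200901 + l(67, -53)) = (-177618/(-125879) - 15730/185608) - (200901 + (1/2)*(-152 + 67)/(-53)) = (-177618*(-1/125879) - 15730*1/185608) - (200901 + (1/2)*(-1/53)*(-85)) = (177618/125879 - 7865/92804) - (200901 + 85/106) = 15493622537/11682074716 - 1*21295591/106 = 15493622537/11682074716 - 21295591/106 = -124387521429694117/619149959948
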